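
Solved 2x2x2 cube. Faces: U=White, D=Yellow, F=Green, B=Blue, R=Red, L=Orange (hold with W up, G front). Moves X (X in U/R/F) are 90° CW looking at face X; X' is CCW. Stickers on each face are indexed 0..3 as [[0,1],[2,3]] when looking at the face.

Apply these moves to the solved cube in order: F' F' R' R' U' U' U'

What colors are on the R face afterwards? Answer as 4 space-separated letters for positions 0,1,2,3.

After move 1 (F'): F=GGGG U=WWRR R=YRYR D=OOYY L=OWOW
After move 2 (F'): F=GGGG U=WWYY R=OROR D=WWYY L=OROR
After move 3 (R'): R=RROO U=WBYB F=GWGY D=WGYG B=YBWB
After move 4 (R'): R=RORO U=WWYY F=GBGB D=WWYY B=GBGB
After move 5 (U'): U=WYWY F=ORGB R=GBRO B=ROGB L=GBOR
After move 6 (U'): U=YYWW F=GBGB R=ORRO B=GBGB L=ROOR
After move 7 (U'): U=YWYW F=ROGB R=GBRO B=ORGB L=GBOR
Query: R face = GBRO

Answer: G B R O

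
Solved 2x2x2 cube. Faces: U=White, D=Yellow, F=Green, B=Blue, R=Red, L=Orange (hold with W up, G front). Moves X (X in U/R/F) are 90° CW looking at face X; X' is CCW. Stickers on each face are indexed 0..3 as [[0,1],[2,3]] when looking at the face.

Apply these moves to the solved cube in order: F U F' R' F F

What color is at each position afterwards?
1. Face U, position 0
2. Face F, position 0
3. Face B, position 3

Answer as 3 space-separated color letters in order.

Answer: O W B

Derivation:
After move 1 (F): F=GGGG U=WWOO R=WRWR D=RRYY L=OYOY
After move 2 (U): U=OWOW F=WRGG R=BBWR B=OYBB L=GGOY
After move 3 (F'): F=RGWG U=OWBW R=RBRR D=GYYY L=GWOO
After move 4 (R'): R=BRRR U=OBBO F=RWWW D=GGYG B=YYYB
After move 5 (F): F=WRWW U=OBOW R=BROR D=RBYG L=GGOG
After move 6 (F): F=WWWR U=OBGG R=ORWR D=OBYG L=GROB
Query 1: U[0] = O
Query 2: F[0] = W
Query 3: B[3] = B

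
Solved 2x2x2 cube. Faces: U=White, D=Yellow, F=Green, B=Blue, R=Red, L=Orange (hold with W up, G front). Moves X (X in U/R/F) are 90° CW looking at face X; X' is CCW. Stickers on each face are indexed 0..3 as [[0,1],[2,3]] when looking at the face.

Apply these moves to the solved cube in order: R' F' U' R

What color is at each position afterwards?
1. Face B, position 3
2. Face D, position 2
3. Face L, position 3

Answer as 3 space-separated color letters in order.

Answer: B Y W

Derivation:
After move 1 (R'): R=RRRR U=WBWB F=GWGW D=YGYG B=YBYB
After move 2 (F'): F=WWGG U=WBRR R=GRYR D=OOYG L=OBOW
After move 3 (U'): U=BRWR F=OBGG R=WWYR B=GRYB L=YBOW
After move 4 (R): R=YWRW U=BBWG F=OOGG D=OYYG B=RRRB
Query 1: B[3] = B
Query 2: D[2] = Y
Query 3: L[3] = W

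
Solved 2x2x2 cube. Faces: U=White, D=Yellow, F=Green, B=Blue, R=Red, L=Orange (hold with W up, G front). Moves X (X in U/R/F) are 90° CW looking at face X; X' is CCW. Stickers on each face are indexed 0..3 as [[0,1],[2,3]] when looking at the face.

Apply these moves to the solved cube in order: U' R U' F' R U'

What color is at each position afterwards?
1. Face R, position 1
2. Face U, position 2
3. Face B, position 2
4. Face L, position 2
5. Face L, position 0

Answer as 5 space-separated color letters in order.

Answer: O O G O R

Derivation:
After move 1 (U'): U=WWWW F=OOGG R=GGRR B=RRBB L=BBOO
After move 2 (R): R=RGRG U=WOWG F=OYGY D=YBYR B=WRWB
After move 3 (U'): U=OGWW F=BBGY R=OYRG B=RGWB L=WROO
After move 4 (F'): F=BYBG U=OGOR R=BYYG D=ROYR L=WWOW
After move 5 (R): R=YBGY U=OYOG F=BOBR D=RWYR B=RGGB
After move 6 (U'): U=YGOO F=WWBR R=BOGY B=YBGB L=RGOW
Query 1: R[1] = O
Query 2: U[2] = O
Query 3: B[2] = G
Query 4: L[2] = O
Query 5: L[0] = R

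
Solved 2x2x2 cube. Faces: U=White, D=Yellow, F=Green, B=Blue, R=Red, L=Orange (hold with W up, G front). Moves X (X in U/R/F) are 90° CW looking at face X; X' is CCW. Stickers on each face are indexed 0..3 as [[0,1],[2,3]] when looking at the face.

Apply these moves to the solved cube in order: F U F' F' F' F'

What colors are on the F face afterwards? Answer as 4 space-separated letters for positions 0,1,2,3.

After move 1 (F): F=GGGG U=WWOO R=WRWR D=RRYY L=OYOY
After move 2 (U): U=OWOW F=WRGG R=BBWR B=OYBB L=GGOY
After move 3 (F'): F=RGWG U=OWBW R=RBRR D=GYYY L=GWOO
After move 4 (F'): F=GGRW U=OWRR R=YBGR D=WOYY L=GWOB
After move 5 (F'): F=GWGR U=OWYG R=OBWR D=WBYY L=GROR
After move 6 (F'): F=WRGG U=OWOW R=BBWR D=RRYY L=GGOY
Query: F face = WRGG

Answer: W R G G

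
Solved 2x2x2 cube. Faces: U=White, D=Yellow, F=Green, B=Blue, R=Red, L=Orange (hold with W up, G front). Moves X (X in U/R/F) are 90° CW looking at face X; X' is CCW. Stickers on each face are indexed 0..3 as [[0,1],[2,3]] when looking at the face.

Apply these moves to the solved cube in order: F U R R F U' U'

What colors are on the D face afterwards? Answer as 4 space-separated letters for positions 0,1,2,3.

Answer: B R Y W

Derivation:
After move 1 (F): F=GGGG U=WWOO R=WRWR D=RRYY L=OYOY
After move 2 (U): U=OWOW F=WRGG R=BBWR B=OYBB L=GGOY
After move 3 (R): R=WBRB U=OROG F=WRGY D=RBYO B=WYWB
After move 4 (R): R=RWBB U=OROY F=WBGO D=RWYW B=GYRB
After move 5 (F): F=GWOB U=ORYG R=OWYB D=BRYW L=GROW
After move 6 (U'): U=RGOY F=GROB R=GWYB B=OWRB L=GYOW
After move 7 (U'): U=GYRO F=GYOB R=GRYB B=GWRB L=OWOW
Query: D face = BRYW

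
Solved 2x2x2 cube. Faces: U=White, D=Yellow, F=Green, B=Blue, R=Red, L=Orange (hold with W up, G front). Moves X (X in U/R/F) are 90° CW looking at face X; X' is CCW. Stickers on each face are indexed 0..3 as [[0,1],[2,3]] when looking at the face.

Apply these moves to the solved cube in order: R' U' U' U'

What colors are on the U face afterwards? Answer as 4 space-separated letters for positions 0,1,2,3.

Answer: W W B B

Derivation:
After move 1 (R'): R=RRRR U=WBWB F=GWGW D=YGYG B=YBYB
After move 2 (U'): U=BBWW F=OOGW R=GWRR B=RRYB L=YBOO
After move 3 (U'): U=BWBW F=YBGW R=OORR B=GWYB L=RROO
After move 4 (U'): U=WWBB F=RRGW R=YBRR B=OOYB L=GWOO
Query: U face = WWBB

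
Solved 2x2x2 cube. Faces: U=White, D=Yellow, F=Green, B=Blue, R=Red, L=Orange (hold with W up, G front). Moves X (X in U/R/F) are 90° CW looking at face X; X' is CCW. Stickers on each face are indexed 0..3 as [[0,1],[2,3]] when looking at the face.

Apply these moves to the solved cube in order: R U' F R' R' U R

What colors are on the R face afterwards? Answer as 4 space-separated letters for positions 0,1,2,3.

Answer: Y O W R

Derivation:
After move 1 (R): R=RRRR U=WGWG F=GYGY D=YBYB B=WBWB
After move 2 (U'): U=GGWW F=OOGY R=GYRR B=RRWB L=WBOO
After move 3 (F): F=GOYO U=GGOB R=WYWR D=RGYB L=WYOB
After move 4 (R'): R=YRWW U=GWOR F=GGYB D=ROYO B=BRGB
After move 5 (R'): R=RWYW U=GGOB F=GWYR D=RGYB B=OROB
After move 6 (U): U=OGBG F=RWYR R=ORYW B=WYOB L=GWOB
After move 7 (R): R=YOWR U=OWBR F=RGYB D=ROYW B=GYGB
Query: R face = YOWR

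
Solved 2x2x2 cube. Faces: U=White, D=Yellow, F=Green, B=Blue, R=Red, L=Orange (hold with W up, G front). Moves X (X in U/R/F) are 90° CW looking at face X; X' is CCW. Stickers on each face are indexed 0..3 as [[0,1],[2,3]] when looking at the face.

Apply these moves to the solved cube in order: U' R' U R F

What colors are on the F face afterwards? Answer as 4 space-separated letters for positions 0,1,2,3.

Answer: G G G O

Derivation:
After move 1 (U'): U=WWWW F=OOGG R=GGRR B=RRBB L=BBOO
After move 2 (R'): R=GRGR U=WBWR F=OWGW D=YOYG B=YRYB
After move 3 (U): U=WWRB F=GRGW R=YRGR B=BBYB L=OWOO
After move 4 (R): R=GYRR U=WRRW F=GOGG D=YYYB B=BBWB
After move 5 (F): F=GGGO U=WROW R=RYWR D=RGYB L=OYOY
Query: F face = GGGO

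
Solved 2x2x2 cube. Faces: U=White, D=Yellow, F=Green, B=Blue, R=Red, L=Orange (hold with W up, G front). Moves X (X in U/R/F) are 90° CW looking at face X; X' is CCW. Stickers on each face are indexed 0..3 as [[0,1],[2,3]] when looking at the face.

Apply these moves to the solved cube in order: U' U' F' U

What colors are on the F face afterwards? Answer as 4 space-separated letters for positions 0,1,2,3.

After move 1 (U'): U=WWWW F=OOGG R=GGRR B=RRBB L=BBOO
After move 2 (U'): U=WWWW F=BBGG R=OORR B=GGBB L=RROO
After move 3 (F'): F=BGBG U=WWOR R=YOYR D=ROYY L=RWOW
After move 4 (U): U=OWRW F=YOBG R=GGYR B=RWBB L=BGOW
Query: F face = YOBG

Answer: Y O B G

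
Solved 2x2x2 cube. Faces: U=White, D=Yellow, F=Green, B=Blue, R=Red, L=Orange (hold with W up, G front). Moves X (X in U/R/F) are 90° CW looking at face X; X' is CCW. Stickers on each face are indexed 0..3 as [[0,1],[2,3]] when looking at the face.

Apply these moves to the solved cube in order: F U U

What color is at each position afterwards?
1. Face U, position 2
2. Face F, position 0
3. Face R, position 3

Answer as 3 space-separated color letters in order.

After move 1 (F): F=GGGG U=WWOO R=WRWR D=RRYY L=OYOY
After move 2 (U): U=OWOW F=WRGG R=BBWR B=OYBB L=GGOY
After move 3 (U): U=OOWW F=BBGG R=OYWR B=GGBB L=WROY
Query 1: U[2] = W
Query 2: F[0] = B
Query 3: R[3] = R

Answer: W B R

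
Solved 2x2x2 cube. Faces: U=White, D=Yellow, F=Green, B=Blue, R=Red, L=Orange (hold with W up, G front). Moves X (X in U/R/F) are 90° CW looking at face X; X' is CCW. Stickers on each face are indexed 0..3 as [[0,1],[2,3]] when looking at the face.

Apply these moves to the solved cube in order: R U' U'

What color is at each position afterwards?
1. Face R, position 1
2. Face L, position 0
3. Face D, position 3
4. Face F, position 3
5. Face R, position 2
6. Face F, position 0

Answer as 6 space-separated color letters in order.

Answer: O R B Y R W

Derivation:
After move 1 (R): R=RRRR U=WGWG F=GYGY D=YBYB B=WBWB
After move 2 (U'): U=GGWW F=OOGY R=GYRR B=RRWB L=WBOO
After move 3 (U'): U=GWGW F=WBGY R=OORR B=GYWB L=RROO
Query 1: R[1] = O
Query 2: L[0] = R
Query 3: D[3] = B
Query 4: F[3] = Y
Query 5: R[2] = R
Query 6: F[0] = W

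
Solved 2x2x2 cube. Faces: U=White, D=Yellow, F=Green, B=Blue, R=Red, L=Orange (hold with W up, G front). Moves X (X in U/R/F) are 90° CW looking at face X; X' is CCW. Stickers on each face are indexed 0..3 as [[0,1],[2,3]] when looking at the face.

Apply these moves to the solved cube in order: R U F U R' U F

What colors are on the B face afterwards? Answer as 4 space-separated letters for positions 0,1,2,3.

After move 1 (R): R=RRRR U=WGWG F=GYGY D=YBYB B=WBWB
After move 2 (U): U=WWGG F=RRGY R=WBRR B=OOWB L=GYOO
After move 3 (F): F=GRYR U=WWOY R=GBGR D=RWYB L=GYOB
After move 4 (U): U=OWYW F=GBYR R=OOGR B=GYWB L=GROB
After move 5 (R'): R=OROG U=OWYG F=GWYW D=RBYR B=BYWB
After move 6 (U): U=YOGW F=ORYW R=BYOG B=GRWB L=GWOB
After move 7 (F): F=YOWR U=YOBW R=GYWG D=OBYR L=GROB
Query: B face = GRWB

Answer: G R W B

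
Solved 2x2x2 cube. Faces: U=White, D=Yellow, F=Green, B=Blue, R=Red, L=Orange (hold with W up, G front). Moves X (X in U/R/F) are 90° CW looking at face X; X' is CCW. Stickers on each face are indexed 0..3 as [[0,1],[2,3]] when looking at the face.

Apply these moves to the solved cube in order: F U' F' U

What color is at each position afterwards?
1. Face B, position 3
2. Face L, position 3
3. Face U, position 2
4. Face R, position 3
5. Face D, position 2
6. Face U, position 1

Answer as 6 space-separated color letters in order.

After move 1 (F): F=GGGG U=WWOO R=WRWR D=RRYY L=OYOY
After move 2 (U'): U=WOWO F=OYGG R=GGWR B=WRBB L=BBOY
After move 3 (F'): F=YGOG U=WOGW R=RGRR D=BYYY L=BOOW
After move 4 (U): U=GWWO F=RGOG R=WRRR B=BOBB L=YGOW
Query 1: B[3] = B
Query 2: L[3] = W
Query 3: U[2] = W
Query 4: R[3] = R
Query 5: D[2] = Y
Query 6: U[1] = W

Answer: B W W R Y W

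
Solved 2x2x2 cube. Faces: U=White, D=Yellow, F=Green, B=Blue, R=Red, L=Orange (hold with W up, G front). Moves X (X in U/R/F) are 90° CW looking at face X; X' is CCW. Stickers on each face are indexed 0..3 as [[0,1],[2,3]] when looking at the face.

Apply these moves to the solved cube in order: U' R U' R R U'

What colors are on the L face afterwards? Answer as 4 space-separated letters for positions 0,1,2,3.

After move 1 (U'): U=WWWW F=OOGG R=GGRR B=RRBB L=BBOO
After move 2 (R): R=RGRG U=WOWG F=OYGY D=YBYR B=WRWB
After move 3 (U'): U=OGWW F=BBGY R=OYRG B=RGWB L=WROO
After move 4 (R): R=ROGY U=OBWY F=BBGR D=YWYR B=WGGB
After move 5 (R): R=GRYO U=OBWR F=BWGR D=YGYW B=YGBB
After move 6 (U'): U=BROW F=WRGR R=BWYO B=GRBB L=YGOO
Query: L face = YGOO

Answer: Y G O O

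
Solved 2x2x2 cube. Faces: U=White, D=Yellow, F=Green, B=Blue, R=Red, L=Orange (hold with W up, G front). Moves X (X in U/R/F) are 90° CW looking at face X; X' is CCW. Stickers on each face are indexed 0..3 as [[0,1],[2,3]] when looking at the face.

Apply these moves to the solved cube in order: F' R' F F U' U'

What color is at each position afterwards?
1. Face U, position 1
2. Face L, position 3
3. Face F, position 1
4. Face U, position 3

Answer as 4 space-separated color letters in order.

After move 1 (F'): F=GGGG U=WWRR R=YRYR D=OOYY L=OWOW
After move 2 (R'): R=RRYY U=WBRB F=GWGR D=OGYG B=YBOB
After move 3 (F): F=GGRW U=WBWW R=RRBY D=YRYG L=OOOG
After move 4 (F): F=RGWG U=WBGO R=WRWY D=BRYG L=OYOR
After move 5 (U'): U=BOWG F=OYWG R=RGWY B=WROB L=YBOR
After move 6 (U'): U=OGBW F=YBWG R=OYWY B=RGOB L=WROR
Query 1: U[1] = G
Query 2: L[3] = R
Query 3: F[1] = B
Query 4: U[3] = W

Answer: G R B W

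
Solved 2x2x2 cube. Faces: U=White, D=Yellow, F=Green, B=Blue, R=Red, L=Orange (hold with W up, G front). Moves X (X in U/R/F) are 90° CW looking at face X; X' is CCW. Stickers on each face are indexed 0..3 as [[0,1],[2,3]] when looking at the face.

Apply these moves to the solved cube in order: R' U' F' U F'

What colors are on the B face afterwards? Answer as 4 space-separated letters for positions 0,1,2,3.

After move 1 (R'): R=RRRR U=WBWB F=GWGW D=YGYG B=YBYB
After move 2 (U'): U=BBWW F=OOGW R=GWRR B=RRYB L=YBOO
After move 3 (F'): F=OWOG U=BBGR R=GWYR D=BOYG L=YWOW
After move 4 (U): U=GBRB F=GWOG R=RRYR B=YWYB L=OWOW
After move 5 (F'): F=WGGO U=GBRY R=ORBR D=WWYG L=OBOR
Query: B face = YWYB

Answer: Y W Y B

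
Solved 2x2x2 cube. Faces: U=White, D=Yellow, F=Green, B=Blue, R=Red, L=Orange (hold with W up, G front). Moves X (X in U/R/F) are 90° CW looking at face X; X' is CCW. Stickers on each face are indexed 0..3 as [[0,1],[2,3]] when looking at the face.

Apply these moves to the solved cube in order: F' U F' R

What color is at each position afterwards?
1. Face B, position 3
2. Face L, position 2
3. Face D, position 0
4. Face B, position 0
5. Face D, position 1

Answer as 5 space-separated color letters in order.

After move 1 (F'): F=GGGG U=WWRR R=YRYR D=OOYY L=OWOW
After move 2 (U): U=RWRW F=YRGG R=BBYR B=OWBB L=GGOW
After move 3 (F'): F=RGYG U=RWBY R=OBOR D=GWYY L=GWOR
After move 4 (R): R=OORB U=RGBG F=RWYY D=GBYO B=YWWB
Query 1: B[3] = B
Query 2: L[2] = O
Query 3: D[0] = G
Query 4: B[0] = Y
Query 5: D[1] = B

Answer: B O G Y B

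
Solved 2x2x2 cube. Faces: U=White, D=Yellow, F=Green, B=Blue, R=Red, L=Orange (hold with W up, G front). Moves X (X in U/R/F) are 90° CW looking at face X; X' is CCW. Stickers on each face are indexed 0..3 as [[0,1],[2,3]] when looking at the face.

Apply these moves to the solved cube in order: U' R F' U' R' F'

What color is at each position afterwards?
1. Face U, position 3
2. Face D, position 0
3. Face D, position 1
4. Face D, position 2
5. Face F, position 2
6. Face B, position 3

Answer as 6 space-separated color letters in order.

Answer: Y R W Y B B

Derivation:
After move 1 (U'): U=WWWW F=OOGG R=GGRR B=RRBB L=BBOO
After move 2 (R): R=RGRG U=WOWG F=OYGY D=YBYR B=WRWB
After move 3 (F'): F=YYOG U=WORR R=BGYG D=BOYR L=BGOW
After move 4 (U'): U=ORWR F=BGOG R=YYYG B=BGWB L=WROW
After move 5 (R'): R=YGYY U=OWWB F=BROR D=BGYG B=RGOB
After move 6 (F'): F=RRBO U=OWYY R=GGBY D=RWYG L=WBOW
Query 1: U[3] = Y
Query 2: D[0] = R
Query 3: D[1] = W
Query 4: D[2] = Y
Query 5: F[2] = B
Query 6: B[3] = B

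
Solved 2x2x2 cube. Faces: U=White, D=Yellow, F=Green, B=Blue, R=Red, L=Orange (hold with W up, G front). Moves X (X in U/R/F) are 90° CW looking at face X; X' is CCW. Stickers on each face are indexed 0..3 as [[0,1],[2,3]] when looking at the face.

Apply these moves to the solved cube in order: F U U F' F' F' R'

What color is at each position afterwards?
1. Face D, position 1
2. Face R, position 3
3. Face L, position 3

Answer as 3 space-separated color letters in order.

After move 1 (F): F=GGGG U=WWOO R=WRWR D=RRYY L=OYOY
After move 2 (U): U=OWOW F=WRGG R=BBWR B=OYBB L=GGOY
After move 3 (U): U=OOWW F=BBGG R=OYWR B=GGBB L=WROY
After move 4 (F'): F=BGBG U=OOOW R=RYRR D=RYYY L=WWOW
After move 5 (F'): F=GGBB U=OORR R=YYRR D=WWYY L=WWOO
After move 6 (F'): F=GBGB U=OOYR R=WYWR D=WOYY L=WROR
After move 7 (R'): R=YRWW U=OBYG F=GOGR D=WBYB B=YGOB
Query 1: D[1] = B
Query 2: R[3] = W
Query 3: L[3] = R

Answer: B W R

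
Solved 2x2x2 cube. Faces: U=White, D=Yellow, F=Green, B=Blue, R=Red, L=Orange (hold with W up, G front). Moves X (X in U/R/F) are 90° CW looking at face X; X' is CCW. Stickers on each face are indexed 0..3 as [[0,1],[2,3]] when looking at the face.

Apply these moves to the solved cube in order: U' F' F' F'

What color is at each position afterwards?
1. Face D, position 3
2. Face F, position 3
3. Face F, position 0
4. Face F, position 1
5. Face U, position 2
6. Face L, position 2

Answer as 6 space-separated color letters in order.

After move 1 (U'): U=WWWW F=OOGG R=GGRR B=RRBB L=BBOO
After move 2 (F'): F=OGOG U=WWGR R=YGYR D=BOYY L=BWOW
After move 3 (F'): F=GGOO U=WWYY R=OGBR D=WWYY L=BROG
After move 4 (F'): F=GOGO U=WWOB R=WGWR D=RGYY L=BYOY
Query 1: D[3] = Y
Query 2: F[3] = O
Query 3: F[0] = G
Query 4: F[1] = O
Query 5: U[2] = O
Query 6: L[2] = O

Answer: Y O G O O O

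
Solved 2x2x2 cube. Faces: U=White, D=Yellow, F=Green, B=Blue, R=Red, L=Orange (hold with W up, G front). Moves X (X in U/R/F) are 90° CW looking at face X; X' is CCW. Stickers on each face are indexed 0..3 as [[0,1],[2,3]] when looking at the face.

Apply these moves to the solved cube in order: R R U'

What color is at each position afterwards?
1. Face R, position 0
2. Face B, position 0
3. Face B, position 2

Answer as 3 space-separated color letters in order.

After move 1 (R): R=RRRR U=WGWG F=GYGY D=YBYB B=WBWB
After move 2 (R): R=RRRR U=WYWY F=GBGB D=YWYW B=GBGB
After move 3 (U'): U=YYWW F=OOGB R=GBRR B=RRGB L=GBOO
Query 1: R[0] = G
Query 2: B[0] = R
Query 3: B[2] = G

Answer: G R G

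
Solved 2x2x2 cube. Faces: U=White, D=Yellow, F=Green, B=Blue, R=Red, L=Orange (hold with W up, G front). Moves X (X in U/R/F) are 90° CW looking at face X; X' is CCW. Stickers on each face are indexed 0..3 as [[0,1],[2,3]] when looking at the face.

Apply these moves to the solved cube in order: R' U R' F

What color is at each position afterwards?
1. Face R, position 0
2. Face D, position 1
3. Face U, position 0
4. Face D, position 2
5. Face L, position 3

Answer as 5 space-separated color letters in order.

After move 1 (R'): R=RRRR U=WBWB F=GWGW D=YGYG B=YBYB
After move 2 (U): U=WWBB F=RRGW R=YBRR B=OOYB L=GWOO
After move 3 (R'): R=BRYR U=WYBO F=RWGB D=YRYW B=GOGB
After move 4 (F): F=GRBW U=WYOW R=BROR D=YBYW L=GYOR
Query 1: R[0] = B
Query 2: D[1] = B
Query 3: U[0] = W
Query 4: D[2] = Y
Query 5: L[3] = R

Answer: B B W Y R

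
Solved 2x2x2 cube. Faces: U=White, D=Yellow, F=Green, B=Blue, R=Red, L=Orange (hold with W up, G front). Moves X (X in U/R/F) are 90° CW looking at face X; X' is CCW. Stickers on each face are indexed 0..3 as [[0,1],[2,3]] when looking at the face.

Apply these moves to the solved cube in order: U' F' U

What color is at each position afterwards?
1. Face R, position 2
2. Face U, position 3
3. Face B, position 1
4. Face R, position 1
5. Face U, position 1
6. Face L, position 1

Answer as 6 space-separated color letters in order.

After move 1 (U'): U=WWWW F=OOGG R=GGRR B=RRBB L=BBOO
After move 2 (F'): F=OGOG U=WWGR R=YGYR D=BOYY L=BWOW
After move 3 (U): U=GWRW F=YGOG R=RRYR B=BWBB L=OGOW
Query 1: R[2] = Y
Query 2: U[3] = W
Query 3: B[1] = W
Query 4: R[1] = R
Query 5: U[1] = W
Query 6: L[1] = G

Answer: Y W W R W G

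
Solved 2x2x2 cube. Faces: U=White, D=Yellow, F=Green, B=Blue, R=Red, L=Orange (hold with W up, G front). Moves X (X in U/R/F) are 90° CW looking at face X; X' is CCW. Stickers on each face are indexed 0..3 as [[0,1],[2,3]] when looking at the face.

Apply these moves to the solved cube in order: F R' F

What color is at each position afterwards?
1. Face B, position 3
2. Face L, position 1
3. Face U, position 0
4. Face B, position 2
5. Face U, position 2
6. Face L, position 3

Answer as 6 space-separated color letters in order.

Answer: B R W R Y G

Derivation:
After move 1 (F): F=GGGG U=WWOO R=WRWR D=RRYY L=OYOY
After move 2 (R'): R=RRWW U=WBOB F=GWGO D=RGYG B=YBRB
After move 3 (F): F=GGOW U=WBYY R=ORBW D=WRYG L=OROG
Query 1: B[3] = B
Query 2: L[1] = R
Query 3: U[0] = W
Query 4: B[2] = R
Query 5: U[2] = Y
Query 6: L[3] = G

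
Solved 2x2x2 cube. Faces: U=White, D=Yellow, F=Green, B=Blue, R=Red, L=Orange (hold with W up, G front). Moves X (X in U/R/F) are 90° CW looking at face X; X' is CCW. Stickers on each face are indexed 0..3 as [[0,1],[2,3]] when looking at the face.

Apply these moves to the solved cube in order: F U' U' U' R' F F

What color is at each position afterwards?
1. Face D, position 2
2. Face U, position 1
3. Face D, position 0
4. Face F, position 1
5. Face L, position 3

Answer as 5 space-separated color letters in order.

Answer: Y B O G B

Derivation:
After move 1 (F): F=GGGG U=WWOO R=WRWR D=RRYY L=OYOY
After move 2 (U'): U=WOWO F=OYGG R=GGWR B=WRBB L=BBOY
After move 3 (U'): U=OOWW F=BBGG R=OYWR B=GGBB L=WROY
After move 4 (U'): U=OWOW F=WRGG R=BBWR B=OYBB L=GGOY
After move 5 (R'): R=BRBW U=OBOO F=WWGW D=RRYG B=YYRB
After move 6 (F): F=GWWW U=OBYG R=OROW D=BBYG L=GROR
After move 7 (F): F=WGWW U=OBRR R=YRGW D=OOYG L=GBOB
Query 1: D[2] = Y
Query 2: U[1] = B
Query 3: D[0] = O
Query 4: F[1] = G
Query 5: L[3] = B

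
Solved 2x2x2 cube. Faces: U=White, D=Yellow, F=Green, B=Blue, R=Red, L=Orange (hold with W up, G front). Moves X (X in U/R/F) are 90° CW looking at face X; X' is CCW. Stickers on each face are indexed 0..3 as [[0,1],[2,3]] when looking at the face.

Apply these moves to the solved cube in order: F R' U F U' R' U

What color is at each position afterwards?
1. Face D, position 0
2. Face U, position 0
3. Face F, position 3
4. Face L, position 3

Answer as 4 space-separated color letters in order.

After move 1 (F): F=GGGG U=WWOO R=WRWR D=RRYY L=OYOY
After move 2 (R'): R=RRWW U=WBOB F=GWGO D=RGYG B=YBRB
After move 3 (U): U=OWBB F=RRGO R=YBWW B=OYRB L=GWOY
After move 4 (F): F=GROR U=OWYW R=BBBW D=WYYG L=GROG
After move 5 (U'): U=WWOY F=GROR R=GRBW B=BBRB L=OYOG
After move 6 (R'): R=RWGB U=WROB F=GWOY D=WRYR B=GBYB
After move 7 (U): U=OWBR F=RWOY R=GBGB B=OYYB L=GWOG
Query 1: D[0] = W
Query 2: U[0] = O
Query 3: F[3] = Y
Query 4: L[3] = G

Answer: W O Y G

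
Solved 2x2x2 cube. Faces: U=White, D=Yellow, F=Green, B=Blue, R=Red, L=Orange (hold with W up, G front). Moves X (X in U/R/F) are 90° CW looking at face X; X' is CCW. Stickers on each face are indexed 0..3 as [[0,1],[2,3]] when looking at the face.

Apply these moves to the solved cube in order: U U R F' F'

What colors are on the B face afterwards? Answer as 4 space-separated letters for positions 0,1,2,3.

After move 1 (U): U=WWWW F=RRGG R=BBRR B=OOBB L=GGOO
After move 2 (U): U=WWWW F=BBGG R=OORR B=GGBB L=RROO
After move 3 (R): R=RORO U=WBWG F=BYGY D=YBYG B=WGWB
After move 4 (F'): F=YYBG U=WBRR R=BOYO D=ROYG L=RGOW
After move 5 (F'): F=YGYB U=WBBY R=OORO D=GWYG L=RROR
Query: B face = WGWB

Answer: W G W B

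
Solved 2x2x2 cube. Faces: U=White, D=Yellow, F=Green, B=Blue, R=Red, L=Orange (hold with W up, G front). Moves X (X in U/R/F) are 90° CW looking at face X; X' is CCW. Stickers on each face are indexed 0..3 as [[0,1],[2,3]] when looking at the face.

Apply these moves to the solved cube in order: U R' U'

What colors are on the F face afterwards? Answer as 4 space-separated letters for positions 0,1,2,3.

Answer: G G G W

Derivation:
After move 1 (U): U=WWWW F=RRGG R=BBRR B=OOBB L=GGOO
After move 2 (R'): R=BRBR U=WBWO F=RWGW D=YRYG B=YOYB
After move 3 (U'): U=BOWW F=GGGW R=RWBR B=BRYB L=YOOO
Query: F face = GGGW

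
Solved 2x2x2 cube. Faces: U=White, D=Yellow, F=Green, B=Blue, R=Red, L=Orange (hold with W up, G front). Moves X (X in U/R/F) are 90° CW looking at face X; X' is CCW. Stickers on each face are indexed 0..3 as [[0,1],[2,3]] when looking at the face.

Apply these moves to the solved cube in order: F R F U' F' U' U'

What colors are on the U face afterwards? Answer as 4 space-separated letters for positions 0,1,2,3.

Answer: G G Y G

Derivation:
After move 1 (F): F=GGGG U=WWOO R=WRWR D=RRYY L=OYOY
After move 2 (R): R=WWRR U=WGOG F=GRGY D=RBYB B=OBWB
After move 3 (F): F=GGYR U=WGYY R=OWGR D=RWYB L=OROB
After move 4 (U'): U=GYWY F=ORYR R=GGGR B=OWWB L=OBOB
After move 5 (F'): F=RROY U=GYGG R=WGRR D=BBYB L=OYOW
After move 6 (U'): U=YGGG F=OYOY R=RRRR B=WGWB L=OWOW
After move 7 (U'): U=GGYG F=OWOY R=OYRR B=RRWB L=WGOW
Query: U face = GGYG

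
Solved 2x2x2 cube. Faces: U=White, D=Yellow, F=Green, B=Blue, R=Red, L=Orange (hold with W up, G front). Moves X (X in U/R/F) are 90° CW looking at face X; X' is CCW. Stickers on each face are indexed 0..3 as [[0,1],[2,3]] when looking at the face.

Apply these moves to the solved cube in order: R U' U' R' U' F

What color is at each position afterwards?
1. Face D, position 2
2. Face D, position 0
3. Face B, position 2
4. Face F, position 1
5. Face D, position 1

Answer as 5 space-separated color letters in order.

After move 1 (R): R=RRRR U=WGWG F=GYGY D=YBYB B=WBWB
After move 2 (U'): U=GGWW F=OOGY R=GYRR B=RRWB L=WBOO
After move 3 (U'): U=GWGW F=WBGY R=OORR B=GYWB L=RROO
After move 4 (R'): R=OROR U=GWGG F=WWGW D=YBYY B=BYBB
After move 5 (U'): U=WGGG F=RRGW R=WWOR B=ORBB L=BYOO
After move 6 (F): F=GRWR U=WGOY R=GWGR D=OWYY L=BYOB
Query 1: D[2] = Y
Query 2: D[0] = O
Query 3: B[2] = B
Query 4: F[1] = R
Query 5: D[1] = W

Answer: Y O B R W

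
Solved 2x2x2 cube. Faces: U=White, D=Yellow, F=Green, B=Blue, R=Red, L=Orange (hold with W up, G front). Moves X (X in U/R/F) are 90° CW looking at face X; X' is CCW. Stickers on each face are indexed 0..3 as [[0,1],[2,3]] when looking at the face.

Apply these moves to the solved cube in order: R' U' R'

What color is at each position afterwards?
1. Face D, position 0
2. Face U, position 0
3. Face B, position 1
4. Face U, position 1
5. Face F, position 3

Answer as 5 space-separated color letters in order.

Answer: Y B R Y W

Derivation:
After move 1 (R'): R=RRRR U=WBWB F=GWGW D=YGYG B=YBYB
After move 2 (U'): U=BBWW F=OOGW R=GWRR B=RRYB L=YBOO
After move 3 (R'): R=WRGR U=BYWR F=OBGW D=YOYW B=GRGB
Query 1: D[0] = Y
Query 2: U[0] = B
Query 3: B[1] = R
Query 4: U[1] = Y
Query 5: F[3] = W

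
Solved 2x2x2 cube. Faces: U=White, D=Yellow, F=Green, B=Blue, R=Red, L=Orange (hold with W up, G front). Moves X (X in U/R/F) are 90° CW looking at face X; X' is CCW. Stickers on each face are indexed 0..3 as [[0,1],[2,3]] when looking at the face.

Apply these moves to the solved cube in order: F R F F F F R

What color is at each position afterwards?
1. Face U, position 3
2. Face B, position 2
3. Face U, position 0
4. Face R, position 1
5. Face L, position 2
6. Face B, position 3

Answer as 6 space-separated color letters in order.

Answer: Y G W W O B

Derivation:
After move 1 (F): F=GGGG U=WWOO R=WRWR D=RRYY L=OYOY
After move 2 (R): R=WWRR U=WGOG F=GRGY D=RBYB B=OBWB
After move 3 (F): F=GGYR U=WGYY R=OWGR D=RWYB L=OROB
After move 4 (F): F=YGRG U=WGBR R=YWYR D=GOYB L=OROW
After move 5 (F): F=RYGG U=WGWR R=BWRR D=YYYB L=OGOO
After move 6 (F): F=GRGY U=WGOG R=WWRR D=RBYB L=OYOY
After move 7 (R): R=RWRW U=WROY F=GBGB D=RWYO B=GBGB
Query 1: U[3] = Y
Query 2: B[2] = G
Query 3: U[0] = W
Query 4: R[1] = W
Query 5: L[2] = O
Query 6: B[3] = B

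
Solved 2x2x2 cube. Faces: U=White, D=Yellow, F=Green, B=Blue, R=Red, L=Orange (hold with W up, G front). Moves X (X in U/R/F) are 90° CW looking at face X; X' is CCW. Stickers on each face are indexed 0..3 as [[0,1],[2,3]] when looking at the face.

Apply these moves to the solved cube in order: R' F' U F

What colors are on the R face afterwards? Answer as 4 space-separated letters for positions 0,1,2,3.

Answer: R B B R

Derivation:
After move 1 (R'): R=RRRR U=WBWB F=GWGW D=YGYG B=YBYB
After move 2 (F'): F=WWGG U=WBRR R=GRYR D=OOYG L=OBOW
After move 3 (U): U=RWRB F=GRGG R=YBYR B=OBYB L=WWOW
After move 4 (F): F=GGGR U=RWWW R=RBBR D=YYYG L=WOOO
Query: R face = RBBR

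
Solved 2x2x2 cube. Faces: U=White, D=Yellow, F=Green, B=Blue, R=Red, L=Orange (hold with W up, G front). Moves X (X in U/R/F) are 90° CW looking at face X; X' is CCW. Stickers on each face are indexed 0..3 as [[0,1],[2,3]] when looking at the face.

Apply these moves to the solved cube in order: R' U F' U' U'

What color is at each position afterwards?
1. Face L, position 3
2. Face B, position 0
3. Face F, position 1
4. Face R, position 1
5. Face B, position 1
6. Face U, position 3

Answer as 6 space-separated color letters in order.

After move 1 (R'): R=RRRR U=WBWB F=GWGW D=YGYG B=YBYB
After move 2 (U): U=WWBB F=RRGW R=YBRR B=OOYB L=GWOO
After move 3 (F'): F=RWRG U=WWYR R=GBYR D=WOYG L=GBOB
After move 4 (U'): U=WRWY F=GBRG R=RWYR B=GBYB L=OOOB
After move 5 (U'): U=RYWW F=OORG R=GBYR B=RWYB L=GBOB
Query 1: L[3] = B
Query 2: B[0] = R
Query 3: F[1] = O
Query 4: R[1] = B
Query 5: B[1] = W
Query 6: U[3] = W

Answer: B R O B W W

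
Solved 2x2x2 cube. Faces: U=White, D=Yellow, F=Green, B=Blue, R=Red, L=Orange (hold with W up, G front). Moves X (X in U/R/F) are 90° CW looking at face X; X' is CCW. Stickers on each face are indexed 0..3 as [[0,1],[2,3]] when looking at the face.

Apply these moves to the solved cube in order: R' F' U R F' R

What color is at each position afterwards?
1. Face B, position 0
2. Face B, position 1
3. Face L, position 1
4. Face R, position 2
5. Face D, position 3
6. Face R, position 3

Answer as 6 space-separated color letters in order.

Answer: R B G B B Y

Derivation:
After move 1 (R'): R=RRRR U=WBWB F=GWGW D=YGYG B=YBYB
After move 2 (F'): F=WWGG U=WBRR R=GRYR D=OOYG L=OBOW
After move 3 (U): U=RWRB F=GRGG R=YBYR B=OBYB L=WWOW
After move 4 (R): R=YYRB U=RRRG F=GOGG D=OYYO B=BBWB
After move 5 (F'): F=OGGG U=RRYR R=YYOB D=WWYO L=WGOR
After move 6 (R): R=OYBY U=RGYG F=OWGO D=WWYB B=RBRB
Query 1: B[0] = R
Query 2: B[1] = B
Query 3: L[1] = G
Query 4: R[2] = B
Query 5: D[3] = B
Query 6: R[3] = Y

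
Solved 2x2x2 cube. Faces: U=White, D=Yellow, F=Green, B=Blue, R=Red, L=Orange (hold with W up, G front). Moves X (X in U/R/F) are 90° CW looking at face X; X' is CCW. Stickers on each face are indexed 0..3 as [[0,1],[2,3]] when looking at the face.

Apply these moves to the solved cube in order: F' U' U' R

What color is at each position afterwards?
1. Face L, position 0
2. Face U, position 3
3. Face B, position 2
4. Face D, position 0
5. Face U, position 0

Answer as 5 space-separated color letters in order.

After move 1 (F'): F=GGGG U=WWRR R=YRYR D=OOYY L=OWOW
After move 2 (U'): U=WRWR F=OWGG R=GGYR B=YRBB L=BBOW
After move 3 (U'): U=RRWW F=BBGG R=OWYR B=GGBB L=YROW
After move 4 (R): R=YORW U=RBWG F=BOGY D=OBYG B=WGRB
Query 1: L[0] = Y
Query 2: U[3] = G
Query 3: B[2] = R
Query 4: D[0] = O
Query 5: U[0] = R

Answer: Y G R O R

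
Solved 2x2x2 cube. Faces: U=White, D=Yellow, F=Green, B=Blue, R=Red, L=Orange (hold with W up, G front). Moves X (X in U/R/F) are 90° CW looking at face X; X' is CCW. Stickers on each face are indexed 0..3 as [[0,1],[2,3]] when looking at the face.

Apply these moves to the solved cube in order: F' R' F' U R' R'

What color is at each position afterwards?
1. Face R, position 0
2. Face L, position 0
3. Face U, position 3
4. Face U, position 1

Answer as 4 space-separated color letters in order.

Answer: Y W G W

Derivation:
After move 1 (F'): F=GGGG U=WWRR R=YRYR D=OOYY L=OWOW
After move 2 (R'): R=RRYY U=WBRB F=GWGR D=OGYG B=YBOB
After move 3 (F'): F=WRGG U=WBRY R=GROY D=WWYG L=OBOR
After move 4 (U): U=RWYB F=GRGG R=YBOY B=OBOB L=WROR
After move 5 (R'): R=BYYO U=ROYO F=GWGB D=WRYG B=GBWB
After move 6 (R'): R=YOBY U=RWYG F=GOGO D=WWYB B=GBRB
Query 1: R[0] = Y
Query 2: L[0] = W
Query 3: U[3] = G
Query 4: U[1] = W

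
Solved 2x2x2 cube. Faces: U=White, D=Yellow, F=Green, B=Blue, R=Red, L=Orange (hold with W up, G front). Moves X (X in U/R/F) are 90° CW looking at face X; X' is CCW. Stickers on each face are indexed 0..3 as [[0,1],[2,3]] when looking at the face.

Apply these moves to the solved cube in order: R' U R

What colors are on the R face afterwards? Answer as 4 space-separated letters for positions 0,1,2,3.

Answer: R Y R B

Derivation:
After move 1 (R'): R=RRRR U=WBWB F=GWGW D=YGYG B=YBYB
After move 2 (U): U=WWBB F=RRGW R=YBRR B=OOYB L=GWOO
After move 3 (R): R=RYRB U=WRBW F=RGGG D=YYYO B=BOWB
Query: R face = RYRB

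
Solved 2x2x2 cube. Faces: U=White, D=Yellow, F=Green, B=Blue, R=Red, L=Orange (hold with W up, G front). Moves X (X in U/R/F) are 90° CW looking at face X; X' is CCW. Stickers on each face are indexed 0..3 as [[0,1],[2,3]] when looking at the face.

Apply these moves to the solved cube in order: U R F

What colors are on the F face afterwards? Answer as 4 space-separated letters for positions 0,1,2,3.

After move 1 (U): U=WWWW F=RRGG R=BBRR B=OOBB L=GGOO
After move 2 (R): R=RBRB U=WRWG F=RYGY D=YBYO B=WOWB
After move 3 (F): F=GRYY U=WROG R=WBGB D=RRYO L=GYOB
Query: F face = GRYY

Answer: G R Y Y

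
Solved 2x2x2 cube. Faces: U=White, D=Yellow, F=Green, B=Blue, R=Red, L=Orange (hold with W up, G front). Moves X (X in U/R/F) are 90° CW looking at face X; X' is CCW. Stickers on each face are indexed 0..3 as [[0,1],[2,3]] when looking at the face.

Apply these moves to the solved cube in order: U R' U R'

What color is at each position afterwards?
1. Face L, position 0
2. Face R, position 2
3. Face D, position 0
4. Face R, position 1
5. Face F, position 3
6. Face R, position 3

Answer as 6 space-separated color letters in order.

After move 1 (U): U=WWWW F=RRGG R=BBRR B=OOBB L=GGOO
After move 2 (R'): R=BRBR U=WBWO F=RWGW D=YRYG B=YOYB
After move 3 (U): U=WWOB F=BRGW R=YOBR B=GGYB L=RWOO
After move 4 (R'): R=ORYB U=WYOG F=BWGB D=YRYW B=GGRB
Query 1: L[0] = R
Query 2: R[2] = Y
Query 3: D[0] = Y
Query 4: R[1] = R
Query 5: F[3] = B
Query 6: R[3] = B

Answer: R Y Y R B B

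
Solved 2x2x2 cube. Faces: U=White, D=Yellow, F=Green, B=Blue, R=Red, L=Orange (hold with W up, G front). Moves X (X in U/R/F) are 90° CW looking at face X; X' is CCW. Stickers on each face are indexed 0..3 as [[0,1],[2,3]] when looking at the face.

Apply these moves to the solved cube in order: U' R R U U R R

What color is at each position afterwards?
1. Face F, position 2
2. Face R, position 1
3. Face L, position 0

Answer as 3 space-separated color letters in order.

Answer: G G R

Derivation:
After move 1 (U'): U=WWWW F=OOGG R=GGRR B=RRBB L=BBOO
After move 2 (R): R=RGRG U=WOWG F=OYGY D=YBYR B=WRWB
After move 3 (R): R=RRGG U=WYWY F=OBGR D=YWYW B=GROB
After move 4 (U): U=WWYY F=RRGR R=GRGG B=BBOB L=OBOO
After move 5 (U): U=YWYW F=GRGR R=BBGG B=OBOB L=RROO
After move 6 (R): R=GBGB U=YRYR F=GWGW D=YOYO B=WBWB
After move 7 (R): R=GGBB U=YWYW F=GOGO D=YWYW B=RBRB
Query 1: F[2] = G
Query 2: R[1] = G
Query 3: L[0] = R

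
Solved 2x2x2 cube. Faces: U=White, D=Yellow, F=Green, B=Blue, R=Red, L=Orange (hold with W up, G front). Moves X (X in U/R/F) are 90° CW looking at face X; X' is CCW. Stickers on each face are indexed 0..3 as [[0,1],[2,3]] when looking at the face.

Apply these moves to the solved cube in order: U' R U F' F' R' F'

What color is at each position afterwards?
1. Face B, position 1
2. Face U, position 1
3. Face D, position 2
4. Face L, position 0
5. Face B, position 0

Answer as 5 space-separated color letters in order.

After move 1 (U'): U=WWWW F=OOGG R=GGRR B=RRBB L=BBOO
After move 2 (R): R=RGRG U=WOWG F=OYGY D=YBYR B=WRWB
After move 3 (U): U=WWGO F=RGGY R=WRRG B=BBWB L=OYOO
After move 4 (F'): F=GYRG U=WWWR R=BRYG D=YOYR L=OOOG
After move 5 (F'): F=YGGR U=WWBY R=ORYG D=OGYR L=OROW
After move 6 (R'): R=RGOY U=WWBB F=YWGY D=OGYR B=RBGB
After move 7 (F'): F=WYYG U=WWRO R=GGOY D=RWYR L=OBOB
Query 1: B[1] = B
Query 2: U[1] = W
Query 3: D[2] = Y
Query 4: L[0] = O
Query 5: B[0] = R

Answer: B W Y O R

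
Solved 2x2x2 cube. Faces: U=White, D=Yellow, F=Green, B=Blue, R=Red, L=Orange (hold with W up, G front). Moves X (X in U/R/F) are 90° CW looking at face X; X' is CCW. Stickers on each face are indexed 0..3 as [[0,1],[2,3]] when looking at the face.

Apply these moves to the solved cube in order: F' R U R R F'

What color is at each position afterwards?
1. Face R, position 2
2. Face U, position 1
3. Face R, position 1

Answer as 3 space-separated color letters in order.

Answer: O B R

Derivation:
After move 1 (F'): F=GGGG U=WWRR R=YRYR D=OOYY L=OWOW
After move 2 (R): R=YYRR U=WGRG F=GOGY D=OBYB B=RBWB
After move 3 (U): U=RWGG F=YYGY R=RBRR B=OWWB L=GOOW
After move 4 (R): R=RRRB U=RYGY F=YBGB D=OWYO B=GWWB
After move 5 (R): R=RRBR U=RBGB F=YWGO D=OWYG B=YWYB
After move 6 (F'): F=WOYG U=RBRB R=WROR D=OWYG L=GBOG
Query 1: R[2] = O
Query 2: U[1] = B
Query 3: R[1] = R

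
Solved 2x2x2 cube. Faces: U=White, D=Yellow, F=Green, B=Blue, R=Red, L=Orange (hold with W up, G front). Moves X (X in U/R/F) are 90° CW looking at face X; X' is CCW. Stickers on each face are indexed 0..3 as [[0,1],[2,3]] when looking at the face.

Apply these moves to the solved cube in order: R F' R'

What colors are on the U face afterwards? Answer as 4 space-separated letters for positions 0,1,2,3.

After move 1 (R): R=RRRR U=WGWG F=GYGY D=YBYB B=WBWB
After move 2 (F'): F=YYGG U=WGRR R=BRYR D=OOYB L=OGOW
After move 3 (R'): R=RRBY U=WWRW F=YGGR D=OYYG B=BBOB
Query: U face = WWRW

Answer: W W R W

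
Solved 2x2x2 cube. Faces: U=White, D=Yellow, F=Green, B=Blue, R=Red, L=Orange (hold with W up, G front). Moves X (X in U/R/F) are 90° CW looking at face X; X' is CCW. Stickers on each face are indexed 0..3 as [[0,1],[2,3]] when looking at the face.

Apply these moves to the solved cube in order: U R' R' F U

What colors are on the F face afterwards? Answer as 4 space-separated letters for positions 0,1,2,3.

After move 1 (U): U=WWWW F=RRGG R=BBRR B=OOBB L=GGOO
After move 2 (R'): R=BRBR U=WBWO F=RWGW D=YRYG B=YOYB
After move 3 (R'): R=RRBB U=WYWY F=RBGO D=YWYW B=GORB
After move 4 (F): F=GROB U=WYOG R=WRYB D=BRYW L=GYOW
After move 5 (U): U=OWGY F=WROB R=GOYB B=GYRB L=GROW
Query: F face = WROB

Answer: W R O B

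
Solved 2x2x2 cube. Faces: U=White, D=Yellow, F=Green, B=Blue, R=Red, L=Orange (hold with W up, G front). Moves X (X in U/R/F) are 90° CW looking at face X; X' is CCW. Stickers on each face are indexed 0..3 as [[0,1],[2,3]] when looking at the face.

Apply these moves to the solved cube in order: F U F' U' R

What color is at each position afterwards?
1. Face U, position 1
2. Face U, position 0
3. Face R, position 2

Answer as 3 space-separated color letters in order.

Answer: W W R

Derivation:
After move 1 (F): F=GGGG U=WWOO R=WRWR D=RRYY L=OYOY
After move 2 (U): U=OWOW F=WRGG R=BBWR B=OYBB L=GGOY
After move 3 (F'): F=RGWG U=OWBW R=RBRR D=GYYY L=GWOO
After move 4 (U'): U=WWOB F=GWWG R=RGRR B=RBBB L=OYOO
After move 5 (R): R=RRRG U=WWOG F=GYWY D=GBYR B=BBWB
Query 1: U[1] = W
Query 2: U[0] = W
Query 3: R[2] = R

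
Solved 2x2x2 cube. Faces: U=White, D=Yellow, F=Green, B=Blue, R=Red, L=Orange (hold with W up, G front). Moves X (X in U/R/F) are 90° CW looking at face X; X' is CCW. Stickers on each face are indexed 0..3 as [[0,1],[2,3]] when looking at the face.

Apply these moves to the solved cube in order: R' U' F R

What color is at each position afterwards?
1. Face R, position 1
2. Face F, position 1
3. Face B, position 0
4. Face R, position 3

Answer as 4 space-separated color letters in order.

Answer: W G B W

Derivation:
After move 1 (R'): R=RRRR U=WBWB F=GWGW D=YGYG B=YBYB
After move 2 (U'): U=BBWW F=OOGW R=GWRR B=RRYB L=YBOO
After move 3 (F): F=GOWO U=BBOB R=WWWR D=RGYG L=YYOG
After move 4 (R): R=WWRW U=BOOO F=GGWG D=RYYR B=BRBB
Query 1: R[1] = W
Query 2: F[1] = G
Query 3: B[0] = B
Query 4: R[3] = W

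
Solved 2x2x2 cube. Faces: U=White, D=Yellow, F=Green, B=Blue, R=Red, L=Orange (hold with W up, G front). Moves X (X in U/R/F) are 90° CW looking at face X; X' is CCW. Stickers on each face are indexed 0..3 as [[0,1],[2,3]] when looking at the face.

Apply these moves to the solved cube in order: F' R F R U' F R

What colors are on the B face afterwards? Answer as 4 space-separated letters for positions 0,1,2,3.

After move 1 (F'): F=GGGG U=WWRR R=YRYR D=OOYY L=OWOW
After move 2 (R): R=YYRR U=WGRG F=GOGY D=OBYB B=RBWB
After move 3 (F): F=GGYO U=WGWW R=RYGR D=RYYB L=OOOB
After move 4 (R): R=GRRY U=WGWO F=GYYB D=RWYR B=WBGB
After move 5 (U'): U=GOWW F=OOYB R=GYRY B=GRGB L=WBOB
After move 6 (F): F=YOBO U=GOBB R=WYWY D=RGYR L=WROW
After move 7 (R): R=WWYY U=GOBO F=YGBR D=RGYG B=BROB
Query: B face = BROB

Answer: B R O B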